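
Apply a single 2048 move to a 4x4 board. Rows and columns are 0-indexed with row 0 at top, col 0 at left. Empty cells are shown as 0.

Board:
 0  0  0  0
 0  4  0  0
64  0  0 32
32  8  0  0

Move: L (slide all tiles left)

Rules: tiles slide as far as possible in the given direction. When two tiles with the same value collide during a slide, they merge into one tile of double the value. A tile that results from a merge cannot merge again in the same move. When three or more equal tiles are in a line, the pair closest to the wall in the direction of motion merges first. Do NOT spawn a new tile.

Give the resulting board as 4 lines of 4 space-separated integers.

Slide left:
row 0: [0, 0, 0, 0] -> [0, 0, 0, 0]
row 1: [0, 4, 0, 0] -> [4, 0, 0, 0]
row 2: [64, 0, 0, 32] -> [64, 32, 0, 0]
row 3: [32, 8, 0, 0] -> [32, 8, 0, 0]

Answer:  0  0  0  0
 4  0  0  0
64 32  0  0
32  8  0  0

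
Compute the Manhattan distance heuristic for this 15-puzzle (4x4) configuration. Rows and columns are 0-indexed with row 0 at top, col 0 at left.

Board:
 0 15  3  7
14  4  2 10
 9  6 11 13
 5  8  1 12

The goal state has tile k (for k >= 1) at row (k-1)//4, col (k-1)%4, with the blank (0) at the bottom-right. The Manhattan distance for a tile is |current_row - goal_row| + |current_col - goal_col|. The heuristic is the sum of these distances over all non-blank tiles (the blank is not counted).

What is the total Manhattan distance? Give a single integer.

Answer: 34

Derivation:
Tile 15: at (0,1), goal (3,2), distance |0-3|+|1-2| = 4
Tile 3: at (0,2), goal (0,2), distance |0-0|+|2-2| = 0
Tile 7: at (0,3), goal (1,2), distance |0-1|+|3-2| = 2
Tile 14: at (1,0), goal (3,1), distance |1-3|+|0-1| = 3
Tile 4: at (1,1), goal (0,3), distance |1-0|+|1-3| = 3
Tile 2: at (1,2), goal (0,1), distance |1-0|+|2-1| = 2
Tile 10: at (1,3), goal (2,1), distance |1-2|+|3-1| = 3
Tile 9: at (2,0), goal (2,0), distance |2-2|+|0-0| = 0
Tile 6: at (2,1), goal (1,1), distance |2-1|+|1-1| = 1
Tile 11: at (2,2), goal (2,2), distance |2-2|+|2-2| = 0
Tile 13: at (2,3), goal (3,0), distance |2-3|+|3-0| = 4
Tile 5: at (3,0), goal (1,0), distance |3-1|+|0-0| = 2
Tile 8: at (3,1), goal (1,3), distance |3-1|+|1-3| = 4
Tile 1: at (3,2), goal (0,0), distance |3-0|+|2-0| = 5
Tile 12: at (3,3), goal (2,3), distance |3-2|+|3-3| = 1
Sum: 4 + 0 + 2 + 3 + 3 + 2 + 3 + 0 + 1 + 0 + 4 + 2 + 4 + 5 + 1 = 34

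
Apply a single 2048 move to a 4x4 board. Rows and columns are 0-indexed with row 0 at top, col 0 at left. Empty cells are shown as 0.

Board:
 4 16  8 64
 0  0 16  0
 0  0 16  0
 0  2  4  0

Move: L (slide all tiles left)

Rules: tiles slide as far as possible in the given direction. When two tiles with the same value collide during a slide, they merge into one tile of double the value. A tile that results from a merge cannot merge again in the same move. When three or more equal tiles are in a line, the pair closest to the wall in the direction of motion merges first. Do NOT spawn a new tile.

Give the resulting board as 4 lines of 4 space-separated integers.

Slide left:
row 0: [4, 16, 8, 64] -> [4, 16, 8, 64]
row 1: [0, 0, 16, 0] -> [16, 0, 0, 0]
row 2: [0, 0, 16, 0] -> [16, 0, 0, 0]
row 3: [0, 2, 4, 0] -> [2, 4, 0, 0]

Answer:  4 16  8 64
16  0  0  0
16  0  0  0
 2  4  0  0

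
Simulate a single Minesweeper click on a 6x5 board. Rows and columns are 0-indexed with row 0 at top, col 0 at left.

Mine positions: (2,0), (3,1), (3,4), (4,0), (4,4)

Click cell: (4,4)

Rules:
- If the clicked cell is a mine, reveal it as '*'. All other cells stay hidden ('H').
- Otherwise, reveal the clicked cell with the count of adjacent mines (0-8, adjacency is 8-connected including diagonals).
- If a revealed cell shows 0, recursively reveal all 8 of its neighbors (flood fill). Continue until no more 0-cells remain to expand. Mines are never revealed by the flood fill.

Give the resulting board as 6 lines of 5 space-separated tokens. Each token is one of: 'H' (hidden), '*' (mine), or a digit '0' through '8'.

H H H H H
H H H H H
H H H H H
H H H H H
H H H H *
H H H H H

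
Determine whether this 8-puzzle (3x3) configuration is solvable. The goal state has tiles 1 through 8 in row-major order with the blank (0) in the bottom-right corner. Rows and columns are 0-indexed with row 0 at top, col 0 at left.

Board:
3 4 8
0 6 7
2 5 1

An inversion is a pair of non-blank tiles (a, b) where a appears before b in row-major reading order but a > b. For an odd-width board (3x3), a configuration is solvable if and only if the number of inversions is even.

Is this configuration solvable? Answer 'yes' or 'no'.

Answer: no

Derivation:
Inversions (pairs i<j in row-major order where tile[i] > tile[j] > 0): 17
17 is odd, so the puzzle is not solvable.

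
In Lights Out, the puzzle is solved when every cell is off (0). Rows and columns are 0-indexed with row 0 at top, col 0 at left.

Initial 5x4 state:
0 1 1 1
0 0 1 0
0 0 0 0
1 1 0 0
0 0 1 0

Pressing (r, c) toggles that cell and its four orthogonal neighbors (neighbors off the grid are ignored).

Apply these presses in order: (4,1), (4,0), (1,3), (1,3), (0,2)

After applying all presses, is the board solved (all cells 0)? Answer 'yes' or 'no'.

Answer: yes

Derivation:
After press 1 at (4,1):
0 1 1 1
0 0 1 0
0 0 0 0
1 0 0 0
1 1 0 0

After press 2 at (4,0):
0 1 1 1
0 0 1 0
0 0 0 0
0 0 0 0
0 0 0 0

After press 3 at (1,3):
0 1 1 0
0 0 0 1
0 0 0 1
0 0 0 0
0 0 0 0

After press 4 at (1,3):
0 1 1 1
0 0 1 0
0 0 0 0
0 0 0 0
0 0 0 0

After press 5 at (0,2):
0 0 0 0
0 0 0 0
0 0 0 0
0 0 0 0
0 0 0 0

Lights still on: 0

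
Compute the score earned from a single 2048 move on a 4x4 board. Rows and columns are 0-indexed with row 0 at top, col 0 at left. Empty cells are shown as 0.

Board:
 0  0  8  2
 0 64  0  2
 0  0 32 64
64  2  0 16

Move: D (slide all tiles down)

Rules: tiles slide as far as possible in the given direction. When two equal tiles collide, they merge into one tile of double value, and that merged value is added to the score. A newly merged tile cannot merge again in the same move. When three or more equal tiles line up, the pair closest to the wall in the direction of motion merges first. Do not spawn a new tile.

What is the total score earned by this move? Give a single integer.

Answer: 4

Derivation:
Slide down:
col 0: [0, 0, 0, 64] -> [0, 0, 0, 64]  score +0 (running 0)
col 1: [0, 64, 0, 2] -> [0, 0, 64, 2]  score +0 (running 0)
col 2: [8, 0, 32, 0] -> [0, 0, 8, 32]  score +0 (running 0)
col 3: [2, 2, 64, 16] -> [0, 4, 64, 16]  score +4 (running 4)
Board after move:
 0  0  0  0
 0  0  0  4
 0 64  8 64
64  2 32 16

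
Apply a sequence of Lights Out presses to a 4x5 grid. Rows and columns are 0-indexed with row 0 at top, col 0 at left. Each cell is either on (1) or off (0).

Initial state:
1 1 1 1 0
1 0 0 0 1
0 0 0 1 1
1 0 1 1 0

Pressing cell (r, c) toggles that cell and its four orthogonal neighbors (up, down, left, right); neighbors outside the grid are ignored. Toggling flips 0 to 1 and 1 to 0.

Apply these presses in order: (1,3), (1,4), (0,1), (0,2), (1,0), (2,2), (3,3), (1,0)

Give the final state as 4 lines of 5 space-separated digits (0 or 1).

After press 1 at (1,3):
1 1 1 0 0
1 0 1 1 0
0 0 0 0 1
1 0 1 1 0

After press 2 at (1,4):
1 1 1 0 1
1 0 1 0 1
0 0 0 0 0
1 0 1 1 0

After press 3 at (0,1):
0 0 0 0 1
1 1 1 0 1
0 0 0 0 0
1 0 1 1 0

After press 4 at (0,2):
0 1 1 1 1
1 1 0 0 1
0 0 0 0 0
1 0 1 1 0

After press 5 at (1,0):
1 1 1 1 1
0 0 0 0 1
1 0 0 0 0
1 0 1 1 0

After press 6 at (2,2):
1 1 1 1 1
0 0 1 0 1
1 1 1 1 0
1 0 0 1 0

After press 7 at (3,3):
1 1 1 1 1
0 0 1 0 1
1 1 1 0 0
1 0 1 0 1

After press 8 at (1,0):
0 1 1 1 1
1 1 1 0 1
0 1 1 0 0
1 0 1 0 1

Answer: 0 1 1 1 1
1 1 1 0 1
0 1 1 0 0
1 0 1 0 1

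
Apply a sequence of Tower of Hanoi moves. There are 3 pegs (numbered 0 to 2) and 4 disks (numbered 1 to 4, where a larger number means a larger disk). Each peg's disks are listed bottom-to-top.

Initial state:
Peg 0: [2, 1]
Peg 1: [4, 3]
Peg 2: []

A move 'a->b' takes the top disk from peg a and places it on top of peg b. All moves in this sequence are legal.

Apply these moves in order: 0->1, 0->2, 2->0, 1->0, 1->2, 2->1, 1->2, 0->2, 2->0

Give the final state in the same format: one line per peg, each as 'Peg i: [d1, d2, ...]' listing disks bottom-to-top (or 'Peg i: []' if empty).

Answer: Peg 0: [2, 1]
Peg 1: [4]
Peg 2: [3]

Derivation:
After move 1 (0->1):
Peg 0: [2]
Peg 1: [4, 3, 1]
Peg 2: []

After move 2 (0->2):
Peg 0: []
Peg 1: [4, 3, 1]
Peg 2: [2]

After move 3 (2->0):
Peg 0: [2]
Peg 1: [4, 3, 1]
Peg 2: []

After move 4 (1->0):
Peg 0: [2, 1]
Peg 1: [4, 3]
Peg 2: []

After move 5 (1->2):
Peg 0: [2, 1]
Peg 1: [4]
Peg 2: [3]

After move 6 (2->1):
Peg 0: [2, 1]
Peg 1: [4, 3]
Peg 2: []

After move 7 (1->2):
Peg 0: [2, 1]
Peg 1: [4]
Peg 2: [3]

After move 8 (0->2):
Peg 0: [2]
Peg 1: [4]
Peg 2: [3, 1]

After move 9 (2->0):
Peg 0: [2, 1]
Peg 1: [4]
Peg 2: [3]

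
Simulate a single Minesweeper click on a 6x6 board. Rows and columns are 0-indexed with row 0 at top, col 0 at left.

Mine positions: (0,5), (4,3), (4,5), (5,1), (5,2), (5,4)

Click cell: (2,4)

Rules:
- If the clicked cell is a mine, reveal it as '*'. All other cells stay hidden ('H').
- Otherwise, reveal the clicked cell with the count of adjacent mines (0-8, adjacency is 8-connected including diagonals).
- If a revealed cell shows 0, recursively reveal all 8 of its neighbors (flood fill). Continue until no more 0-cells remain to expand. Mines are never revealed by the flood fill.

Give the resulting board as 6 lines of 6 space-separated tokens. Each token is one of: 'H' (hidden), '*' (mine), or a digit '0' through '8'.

0 0 0 0 1 H
0 0 0 0 1 1
0 0 0 0 0 0
0 0 1 1 2 1
1 2 3 H H H
H H H H H H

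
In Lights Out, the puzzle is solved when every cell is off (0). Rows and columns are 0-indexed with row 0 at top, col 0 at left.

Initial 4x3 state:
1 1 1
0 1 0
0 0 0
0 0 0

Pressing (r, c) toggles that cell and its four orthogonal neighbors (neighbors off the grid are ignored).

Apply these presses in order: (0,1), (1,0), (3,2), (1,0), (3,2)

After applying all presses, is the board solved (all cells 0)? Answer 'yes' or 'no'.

After press 1 at (0,1):
0 0 0
0 0 0
0 0 0
0 0 0

After press 2 at (1,0):
1 0 0
1 1 0
1 0 0
0 0 0

After press 3 at (3,2):
1 0 0
1 1 0
1 0 1
0 1 1

After press 4 at (1,0):
0 0 0
0 0 0
0 0 1
0 1 1

After press 5 at (3,2):
0 0 0
0 0 0
0 0 0
0 0 0

Lights still on: 0

Answer: yes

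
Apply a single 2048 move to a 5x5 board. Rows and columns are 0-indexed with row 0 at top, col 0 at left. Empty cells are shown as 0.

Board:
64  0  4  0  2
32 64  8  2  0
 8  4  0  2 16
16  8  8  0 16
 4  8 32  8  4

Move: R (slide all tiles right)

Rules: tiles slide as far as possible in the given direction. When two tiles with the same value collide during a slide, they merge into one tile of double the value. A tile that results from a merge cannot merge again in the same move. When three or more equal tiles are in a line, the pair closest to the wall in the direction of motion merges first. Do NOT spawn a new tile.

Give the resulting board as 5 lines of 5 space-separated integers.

Answer:  0  0 64  4  2
 0 32 64  8  2
 0  8  4  2 16
 0  0 16 16 16
 4  8 32  8  4

Derivation:
Slide right:
row 0: [64, 0, 4, 0, 2] -> [0, 0, 64, 4, 2]
row 1: [32, 64, 8, 2, 0] -> [0, 32, 64, 8, 2]
row 2: [8, 4, 0, 2, 16] -> [0, 8, 4, 2, 16]
row 3: [16, 8, 8, 0, 16] -> [0, 0, 16, 16, 16]
row 4: [4, 8, 32, 8, 4] -> [4, 8, 32, 8, 4]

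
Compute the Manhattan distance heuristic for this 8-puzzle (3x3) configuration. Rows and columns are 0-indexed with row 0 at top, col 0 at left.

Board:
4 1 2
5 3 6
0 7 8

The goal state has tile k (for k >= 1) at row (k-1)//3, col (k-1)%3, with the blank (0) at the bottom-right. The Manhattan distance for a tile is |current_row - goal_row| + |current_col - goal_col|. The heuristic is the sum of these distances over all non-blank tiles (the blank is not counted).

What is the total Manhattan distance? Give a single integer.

Answer: 8

Derivation:
Tile 4: (0,0)->(1,0) = 1
Tile 1: (0,1)->(0,0) = 1
Tile 2: (0,2)->(0,1) = 1
Tile 5: (1,0)->(1,1) = 1
Tile 3: (1,1)->(0,2) = 2
Tile 6: (1,2)->(1,2) = 0
Tile 7: (2,1)->(2,0) = 1
Tile 8: (2,2)->(2,1) = 1
Sum: 1 + 1 + 1 + 1 + 2 + 0 + 1 + 1 = 8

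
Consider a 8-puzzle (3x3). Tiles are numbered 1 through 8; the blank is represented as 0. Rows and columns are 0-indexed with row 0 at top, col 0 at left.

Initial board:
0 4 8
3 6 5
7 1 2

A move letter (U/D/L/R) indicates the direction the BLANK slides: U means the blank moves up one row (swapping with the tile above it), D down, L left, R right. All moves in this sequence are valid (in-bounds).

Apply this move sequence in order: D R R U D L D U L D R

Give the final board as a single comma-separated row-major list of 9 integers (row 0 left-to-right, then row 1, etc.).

After move 1 (D):
3 4 8
0 6 5
7 1 2

After move 2 (R):
3 4 8
6 0 5
7 1 2

After move 3 (R):
3 4 8
6 5 0
7 1 2

After move 4 (U):
3 4 0
6 5 8
7 1 2

After move 5 (D):
3 4 8
6 5 0
7 1 2

After move 6 (L):
3 4 8
6 0 5
7 1 2

After move 7 (D):
3 4 8
6 1 5
7 0 2

After move 8 (U):
3 4 8
6 0 5
7 1 2

After move 9 (L):
3 4 8
0 6 5
7 1 2

After move 10 (D):
3 4 8
7 6 5
0 1 2

After move 11 (R):
3 4 8
7 6 5
1 0 2

Answer: 3, 4, 8, 7, 6, 5, 1, 0, 2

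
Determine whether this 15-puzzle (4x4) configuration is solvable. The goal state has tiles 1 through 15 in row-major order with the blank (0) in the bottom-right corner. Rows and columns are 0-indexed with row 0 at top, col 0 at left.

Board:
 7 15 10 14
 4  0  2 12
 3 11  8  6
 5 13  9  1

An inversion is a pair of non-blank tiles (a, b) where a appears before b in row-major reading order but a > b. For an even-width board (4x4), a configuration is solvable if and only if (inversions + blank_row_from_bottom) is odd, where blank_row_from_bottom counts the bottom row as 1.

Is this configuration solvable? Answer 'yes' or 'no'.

Inversions: 64
Blank is in row 1 (0-indexed from top), which is row 3 counting from the bottom (bottom = 1).
64 + 3 = 67, which is odd, so the puzzle is solvable.

Answer: yes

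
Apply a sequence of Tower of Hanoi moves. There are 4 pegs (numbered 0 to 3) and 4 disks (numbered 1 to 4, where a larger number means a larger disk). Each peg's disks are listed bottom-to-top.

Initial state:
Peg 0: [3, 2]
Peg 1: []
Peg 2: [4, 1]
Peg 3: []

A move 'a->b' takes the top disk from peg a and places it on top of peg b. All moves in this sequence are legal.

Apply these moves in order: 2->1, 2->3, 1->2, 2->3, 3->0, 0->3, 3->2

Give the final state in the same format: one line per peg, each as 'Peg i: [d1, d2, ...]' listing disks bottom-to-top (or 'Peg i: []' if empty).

After move 1 (2->1):
Peg 0: [3, 2]
Peg 1: [1]
Peg 2: [4]
Peg 3: []

After move 2 (2->3):
Peg 0: [3, 2]
Peg 1: [1]
Peg 2: []
Peg 3: [4]

After move 3 (1->2):
Peg 0: [3, 2]
Peg 1: []
Peg 2: [1]
Peg 3: [4]

After move 4 (2->3):
Peg 0: [3, 2]
Peg 1: []
Peg 2: []
Peg 3: [4, 1]

After move 5 (3->0):
Peg 0: [3, 2, 1]
Peg 1: []
Peg 2: []
Peg 3: [4]

After move 6 (0->3):
Peg 0: [3, 2]
Peg 1: []
Peg 2: []
Peg 3: [4, 1]

After move 7 (3->2):
Peg 0: [3, 2]
Peg 1: []
Peg 2: [1]
Peg 3: [4]

Answer: Peg 0: [3, 2]
Peg 1: []
Peg 2: [1]
Peg 3: [4]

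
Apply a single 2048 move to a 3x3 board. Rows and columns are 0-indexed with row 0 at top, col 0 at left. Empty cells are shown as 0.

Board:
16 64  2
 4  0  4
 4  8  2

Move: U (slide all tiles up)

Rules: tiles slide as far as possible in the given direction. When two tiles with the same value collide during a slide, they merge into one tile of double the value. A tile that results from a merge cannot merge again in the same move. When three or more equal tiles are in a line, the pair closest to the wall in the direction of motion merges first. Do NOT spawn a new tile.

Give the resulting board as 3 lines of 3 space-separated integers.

Answer: 16 64  2
 8  8  4
 0  0  2

Derivation:
Slide up:
col 0: [16, 4, 4] -> [16, 8, 0]
col 1: [64, 0, 8] -> [64, 8, 0]
col 2: [2, 4, 2] -> [2, 4, 2]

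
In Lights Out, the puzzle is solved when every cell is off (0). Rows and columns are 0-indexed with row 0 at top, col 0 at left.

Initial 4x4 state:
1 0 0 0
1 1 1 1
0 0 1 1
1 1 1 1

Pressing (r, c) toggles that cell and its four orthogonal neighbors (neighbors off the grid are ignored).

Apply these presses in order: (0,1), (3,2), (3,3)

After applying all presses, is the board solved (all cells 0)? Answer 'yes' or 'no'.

Answer: no

Derivation:
After press 1 at (0,1):
0 1 1 0
1 0 1 1
0 0 1 1
1 1 1 1

After press 2 at (3,2):
0 1 1 0
1 0 1 1
0 0 0 1
1 0 0 0

After press 3 at (3,3):
0 1 1 0
1 0 1 1
0 0 0 0
1 0 1 1

Lights still on: 8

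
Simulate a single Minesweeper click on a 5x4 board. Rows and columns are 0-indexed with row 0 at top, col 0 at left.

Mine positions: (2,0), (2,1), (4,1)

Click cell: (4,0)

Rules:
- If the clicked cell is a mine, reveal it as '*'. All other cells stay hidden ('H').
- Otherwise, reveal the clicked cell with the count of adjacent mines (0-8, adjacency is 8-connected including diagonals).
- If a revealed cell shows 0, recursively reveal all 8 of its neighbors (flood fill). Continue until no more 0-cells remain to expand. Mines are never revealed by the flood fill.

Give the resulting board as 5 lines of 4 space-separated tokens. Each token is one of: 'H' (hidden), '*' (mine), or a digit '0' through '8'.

H H H H
H H H H
H H H H
H H H H
1 H H H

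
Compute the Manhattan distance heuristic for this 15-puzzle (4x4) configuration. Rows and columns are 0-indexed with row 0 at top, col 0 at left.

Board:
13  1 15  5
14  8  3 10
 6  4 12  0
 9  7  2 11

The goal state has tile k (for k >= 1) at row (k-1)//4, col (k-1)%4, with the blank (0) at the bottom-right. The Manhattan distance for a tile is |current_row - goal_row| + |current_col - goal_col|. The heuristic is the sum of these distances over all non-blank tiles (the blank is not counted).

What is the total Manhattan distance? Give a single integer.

Answer: 37

Derivation:
Tile 13: (0,0)->(3,0) = 3
Tile 1: (0,1)->(0,0) = 1
Tile 15: (0,2)->(3,2) = 3
Tile 5: (0,3)->(1,0) = 4
Tile 14: (1,0)->(3,1) = 3
Tile 8: (1,1)->(1,3) = 2
Tile 3: (1,2)->(0,2) = 1
Tile 10: (1,3)->(2,1) = 3
Tile 6: (2,0)->(1,1) = 2
Tile 4: (2,1)->(0,3) = 4
Tile 12: (2,2)->(2,3) = 1
Tile 9: (3,0)->(2,0) = 1
Tile 7: (3,1)->(1,2) = 3
Tile 2: (3,2)->(0,1) = 4
Tile 11: (3,3)->(2,2) = 2
Sum: 3 + 1 + 3 + 4 + 3 + 2 + 1 + 3 + 2 + 4 + 1 + 1 + 3 + 4 + 2 = 37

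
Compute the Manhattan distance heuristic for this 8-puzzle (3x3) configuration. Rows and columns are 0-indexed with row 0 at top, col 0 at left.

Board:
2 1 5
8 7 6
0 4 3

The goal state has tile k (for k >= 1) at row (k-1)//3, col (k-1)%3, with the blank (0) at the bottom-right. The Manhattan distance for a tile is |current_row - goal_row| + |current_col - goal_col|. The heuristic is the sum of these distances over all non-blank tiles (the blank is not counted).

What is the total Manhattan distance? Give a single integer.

Tile 2: (0,0)->(0,1) = 1
Tile 1: (0,1)->(0,0) = 1
Tile 5: (0,2)->(1,1) = 2
Tile 8: (1,0)->(2,1) = 2
Tile 7: (1,1)->(2,0) = 2
Tile 6: (1,2)->(1,2) = 0
Tile 4: (2,1)->(1,0) = 2
Tile 3: (2,2)->(0,2) = 2
Sum: 1 + 1 + 2 + 2 + 2 + 0 + 2 + 2 = 12

Answer: 12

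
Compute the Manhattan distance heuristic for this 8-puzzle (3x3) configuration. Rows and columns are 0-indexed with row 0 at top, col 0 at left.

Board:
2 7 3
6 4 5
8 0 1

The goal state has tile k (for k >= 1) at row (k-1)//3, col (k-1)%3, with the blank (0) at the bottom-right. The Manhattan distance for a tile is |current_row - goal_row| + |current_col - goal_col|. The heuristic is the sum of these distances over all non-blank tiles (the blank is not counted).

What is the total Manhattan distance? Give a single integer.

Tile 2: (0,0)->(0,1) = 1
Tile 7: (0,1)->(2,0) = 3
Tile 3: (0,2)->(0,2) = 0
Tile 6: (1,0)->(1,2) = 2
Tile 4: (1,1)->(1,0) = 1
Tile 5: (1,2)->(1,1) = 1
Tile 8: (2,0)->(2,1) = 1
Tile 1: (2,2)->(0,0) = 4
Sum: 1 + 3 + 0 + 2 + 1 + 1 + 1 + 4 = 13

Answer: 13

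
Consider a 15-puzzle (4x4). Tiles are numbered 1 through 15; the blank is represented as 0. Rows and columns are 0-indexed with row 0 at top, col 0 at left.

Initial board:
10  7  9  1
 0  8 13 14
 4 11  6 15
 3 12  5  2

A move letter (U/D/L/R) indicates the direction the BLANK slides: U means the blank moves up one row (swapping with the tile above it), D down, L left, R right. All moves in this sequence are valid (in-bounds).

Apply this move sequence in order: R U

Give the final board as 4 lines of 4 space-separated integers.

Answer: 10  0  9  1
 8  7 13 14
 4 11  6 15
 3 12  5  2

Derivation:
After move 1 (R):
10  7  9  1
 8  0 13 14
 4 11  6 15
 3 12  5  2

After move 2 (U):
10  0  9  1
 8  7 13 14
 4 11  6 15
 3 12  5  2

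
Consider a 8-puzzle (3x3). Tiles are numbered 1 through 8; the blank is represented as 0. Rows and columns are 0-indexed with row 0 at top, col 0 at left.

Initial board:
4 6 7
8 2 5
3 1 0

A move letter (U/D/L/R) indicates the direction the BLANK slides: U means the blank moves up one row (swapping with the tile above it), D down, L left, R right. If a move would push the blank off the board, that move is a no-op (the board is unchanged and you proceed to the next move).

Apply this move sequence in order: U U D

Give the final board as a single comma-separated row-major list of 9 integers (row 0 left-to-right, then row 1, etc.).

After move 1 (U):
4 6 7
8 2 0
3 1 5

After move 2 (U):
4 6 0
8 2 7
3 1 5

After move 3 (D):
4 6 7
8 2 0
3 1 5

Answer: 4, 6, 7, 8, 2, 0, 3, 1, 5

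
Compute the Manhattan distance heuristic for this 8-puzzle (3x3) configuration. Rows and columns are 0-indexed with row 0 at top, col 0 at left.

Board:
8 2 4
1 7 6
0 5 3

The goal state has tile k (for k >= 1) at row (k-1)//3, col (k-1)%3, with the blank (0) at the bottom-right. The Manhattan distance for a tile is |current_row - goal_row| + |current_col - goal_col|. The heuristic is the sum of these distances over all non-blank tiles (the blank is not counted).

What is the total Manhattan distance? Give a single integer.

Answer: 12

Derivation:
Tile 8: at (0,0), goal (2,1), distance |0-2|+|0-1| = 3
Tile 2: at (0,1), goal (0,1), distance |0-0|+|1-1| = 0
Tile 4: at (0,2), goal (1,0), distance |0-1|+|2-0| = 3
Tile 1: at (1,0), goal (0,0), distance |1-0|+|0-0| = 1
Tile 7: at (1,1), goal (2,0), distance |1-2|+|1-0| = 2
Tile 6: at (1,2), goal (1,2), distance |1-1|+|2-2| = 0
Tile 5: at (2,1), goal (1,1), distance |2-1|+|1-1| = 1
Tile 3: at (2,2), goal (0,2), distance |2-0|+|2-2| = 2
Sum: 3 + 0 + 3 + 1 + 2 + 0 + 1 + 2 = 12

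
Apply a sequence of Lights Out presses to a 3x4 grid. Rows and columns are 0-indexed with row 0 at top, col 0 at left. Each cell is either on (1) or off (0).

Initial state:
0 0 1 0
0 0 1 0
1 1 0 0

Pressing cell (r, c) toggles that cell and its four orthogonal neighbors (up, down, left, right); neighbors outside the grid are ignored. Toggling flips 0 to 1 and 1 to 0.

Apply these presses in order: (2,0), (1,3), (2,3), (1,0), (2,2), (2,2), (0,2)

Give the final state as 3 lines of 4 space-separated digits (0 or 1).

After press 1 at (2,0):
0 0 1 0
1 0 1 0
0 0 0 0

After press 2 at (1,3):
0 0 1 1
1 0 0 1
0 0 0 1

After press 3 at (2,3):
0 0 1 1
1 0 0 0
0 0 1 0

After press 4 at (1,0):
1 0 1 1
0 1 0 0
1 0 1 0

After press 5 at (2,2):
1 0 1 1
0 1 1 0
1 1 0 1

After press 6 at (2,2):
1 0 1 1
0 1 0 0
1 0 1 0

After press 7 at (0,2):
1 1 0 0
0 1 1 0
1 0 1 0

Answer: 1 1 0 0
0 1 1 0
1 0 1 0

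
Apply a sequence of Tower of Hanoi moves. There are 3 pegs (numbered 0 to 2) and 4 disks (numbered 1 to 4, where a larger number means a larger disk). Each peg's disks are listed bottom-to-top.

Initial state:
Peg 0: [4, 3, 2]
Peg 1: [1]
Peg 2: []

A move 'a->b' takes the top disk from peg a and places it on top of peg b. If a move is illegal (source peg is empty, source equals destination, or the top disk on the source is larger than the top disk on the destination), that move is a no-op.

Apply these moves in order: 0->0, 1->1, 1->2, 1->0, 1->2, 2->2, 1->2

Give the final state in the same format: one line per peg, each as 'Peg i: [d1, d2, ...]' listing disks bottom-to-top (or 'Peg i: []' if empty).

Answer: Peg 0: [4, 3, 2]
Peg 1: []
Peg 2: [1]

Derivation:
After move 1 (0->0):
Peg 0: [4, 3, 2]
Peg 1: [1]
Peg 2: []

After move 2 (1->1):
Peg 0: [4, 3, 2]
Peg 1: [1]
Peg 2: []

After move 3 (1->2):
Peg 0: [4, 3, 2]
Peg 1: []
Peg 2: [1]

After move 4 (1->0):
Peg 0: [4, 3, 2]
Peg 1: []
Peg 2: [1]

After move 5 (1->2):
Peg 0: [4, 3, 2]
Peg 1: []
Peg 2: [1]

After move 6 (2->2):
Peg 0: [4, 3, 2]
Peg 1: []
Peg 2: [1]

After move 7 (1->2):
Peg 0: [4, 3, 2]
Peg 1: []
Peg 2: [1]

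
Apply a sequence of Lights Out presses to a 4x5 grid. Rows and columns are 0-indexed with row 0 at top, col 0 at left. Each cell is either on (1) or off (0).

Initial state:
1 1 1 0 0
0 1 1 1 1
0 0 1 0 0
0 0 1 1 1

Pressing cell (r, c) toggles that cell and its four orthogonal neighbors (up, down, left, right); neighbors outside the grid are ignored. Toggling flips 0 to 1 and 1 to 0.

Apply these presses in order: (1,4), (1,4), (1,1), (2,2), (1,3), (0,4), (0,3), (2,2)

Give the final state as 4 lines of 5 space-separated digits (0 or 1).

Answer: 1 0 0 1 0
1 0 1 1 1
0 1 1 1 0
0 0 1 1 1

Derivation:
After press 1 at (1,4):
1 1 1 0 1
0 1 1 0 0
0 0 1 0 1
0 0 1 1 1

After press 2 at (1,4):
1 1 1 0 0
0 1 1 1 1
0 0 1 0 0
0 0 1 1 1

After press 3 at (1,1):
1 0 1 0 0
1 0 0 1 1
0 1 1 0 0
0 0 1 1 1

After press 4 at (2,2):
1 0 1 0 0
1 0 1 1 1
0 0 0 1 0
0 0 0 1 1

After press 5 at (1,3):
1 0 1 1 0
1 0 0 0 0
0 0 0 0 0
0 0 0 1 1

After press 6 at (0,4):
1 0 1 0 1
1 0 0 0 1
0 0 0 0 0
0 0 0 1 1

After press 7 at (0,3):
1 0 0 1 0
1 0 0 1 1
0 0 0 0 0
0 0 0 1 1

After press 8 at (2,2):
1 0 0 1 0
1 0 1 1 1
0 1 1 1 0
0 0 1 1 1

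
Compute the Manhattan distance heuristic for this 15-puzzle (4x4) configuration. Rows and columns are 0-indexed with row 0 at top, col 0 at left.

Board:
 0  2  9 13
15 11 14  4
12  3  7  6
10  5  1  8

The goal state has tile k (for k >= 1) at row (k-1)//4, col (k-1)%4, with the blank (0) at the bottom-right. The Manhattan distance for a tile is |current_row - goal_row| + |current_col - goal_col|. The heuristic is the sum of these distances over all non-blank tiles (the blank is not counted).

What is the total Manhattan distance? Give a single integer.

Answer: 42

Derivation:
Tile 2: at (0,1), goal (0,1), distance |0-0|+|1-1| = 0
Tile 9: at (0,2), goal (2,0), distance |0-2|+|2-0| = 4
Tile 13: at (0,3), goal (3,0), distance |0-3|+|3-0| = 6
Tile 15: at (1,0), goal (3,2), distance |1-3|+|0-2| = 4
Tile 11: at (1,1), goal (2,2), distance |1-2|+|1-2| = 2
Tile 14: at (1,2), goal (3,1), distance |1-3|+|2-1| = 3
Tile 4: at (1,3), goal (0,3), distance |1-0|+|3-3| = 1
Tile 12: at (2,0), goal (2,3), distance |2-2|+|0-3| = 3
Tile 3: at (2,1), goal (0,2), distance |2-0|+|1-2| = 3
Tile 7: at (2,2), goal (1,2), distance |2-1|+|2-2| = 1
Tile 6: at (2,3), goal (1,1), distance |2-1|+|3-1| = 3
Tile 10: at (3,0), goal (2,1), distance |3-2|+|0-1| = 2
Tile 5: at (3,1), goal (1,0), distance |3-1|+|1-0| = 3
Tile 1: at (3,2), goal (0,0), distance |3-0|+|2-0| = 5
Tile 8: at (3,3), goal (1,3), distance |3-1|+|3-3| = 2
Sum: 0 + 4 + 6 + 4 + 2 + 3 + 1 + 3 + 3 + 1 + 3 + 2 + 3 + 5 + 2 = 42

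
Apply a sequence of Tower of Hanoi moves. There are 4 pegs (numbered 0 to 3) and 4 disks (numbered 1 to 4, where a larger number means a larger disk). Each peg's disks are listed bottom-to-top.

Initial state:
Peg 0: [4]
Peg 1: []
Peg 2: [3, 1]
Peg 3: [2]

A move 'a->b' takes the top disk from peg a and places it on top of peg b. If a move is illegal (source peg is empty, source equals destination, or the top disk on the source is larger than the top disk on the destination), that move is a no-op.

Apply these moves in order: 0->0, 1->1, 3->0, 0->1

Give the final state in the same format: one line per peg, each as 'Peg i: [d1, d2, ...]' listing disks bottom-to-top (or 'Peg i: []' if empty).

Answer: Peg 0: [4]
Peg 1: [2]
Peg 2: [3, 1]
Peg 3: []

Derivation:
After move 1 (0->0):
Peg 0: [4]
Peg 1: []
Peg 2: [3, 1]
Peg 3: [2]

After move 2 (1->1):
Peg 0: [4]
Peg 1: []
Peg 2: [3, 1]
Peg 3: [2]

After move 3 (3->0):
Peg 0: [4, 2]
Peg 1: []
Peg 2: [3, 1]
Peg 3: []

After move 4 (0->1):
Peg 0: [4]
Peg 1: [2]
Peg 2: [3, 1]
Peg 3: []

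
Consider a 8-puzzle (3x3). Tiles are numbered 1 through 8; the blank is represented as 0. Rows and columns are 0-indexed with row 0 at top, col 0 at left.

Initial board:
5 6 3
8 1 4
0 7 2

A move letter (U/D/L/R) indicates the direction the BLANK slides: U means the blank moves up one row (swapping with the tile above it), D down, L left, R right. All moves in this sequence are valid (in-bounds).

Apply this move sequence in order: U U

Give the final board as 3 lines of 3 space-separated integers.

Answer: 0 6 3
5 1 4
8 7 2

Derivation:
After move 1 (U):
5 6 3
0 1 4
8 7 2

After move 2 (U):
0 6 3
5 1 4
8 7 2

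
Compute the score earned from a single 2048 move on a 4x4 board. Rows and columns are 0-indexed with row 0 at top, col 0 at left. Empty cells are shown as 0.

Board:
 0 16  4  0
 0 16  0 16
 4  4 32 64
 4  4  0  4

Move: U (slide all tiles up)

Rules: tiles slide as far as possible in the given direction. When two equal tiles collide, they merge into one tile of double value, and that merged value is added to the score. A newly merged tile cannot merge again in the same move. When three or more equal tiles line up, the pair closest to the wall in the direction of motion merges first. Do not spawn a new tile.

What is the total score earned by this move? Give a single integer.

Answer: 48

Derivation:
Slide up:
col 0: [0, 0, 4, 4] -> [8, 0, 0, 0]  score +8 (running 8)
col 1: [16, 16, 4, 4] -> [32, 8, 0, 0]  score +40 (running 48)
col 2: [4, 0, 32, 0] -> [4, 32, 0, 0]  score +0 (running 48)
col 3: [0, 16, 64, 4] -> [16, 64, 4, 0]  score +0 (running 48)
Board after move:
 8 32  4 16
 0  8 32 64
 0  0  0  4
 0  0  0  0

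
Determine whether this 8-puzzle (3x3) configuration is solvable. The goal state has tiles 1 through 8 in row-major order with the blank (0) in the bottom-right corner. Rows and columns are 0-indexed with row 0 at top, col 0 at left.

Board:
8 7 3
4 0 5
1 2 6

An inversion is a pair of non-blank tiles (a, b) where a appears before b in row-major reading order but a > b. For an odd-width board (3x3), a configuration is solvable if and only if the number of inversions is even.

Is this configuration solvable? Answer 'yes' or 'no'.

Answer: no

Derivation:
Inversions (pairs i<j in row-major order where tile[i] > tile[j] > 0): 19
19 is odd, so the puzzle is not solvable.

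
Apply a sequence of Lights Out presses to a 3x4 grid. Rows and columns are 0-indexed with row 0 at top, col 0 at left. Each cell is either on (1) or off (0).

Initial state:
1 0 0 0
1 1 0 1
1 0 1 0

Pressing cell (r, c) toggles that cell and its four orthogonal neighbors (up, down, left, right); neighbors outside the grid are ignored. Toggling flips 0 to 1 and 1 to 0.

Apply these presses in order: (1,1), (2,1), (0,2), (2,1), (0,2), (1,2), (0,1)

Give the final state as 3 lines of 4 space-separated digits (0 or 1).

Answer: 0 0 0 0
0 0 0 0
1 1 0 0

Derivation:
After press 1 at (1,1):
1 1 0 0
0 0 1 1
1 1 1 0

After press 2 at (2,1):
1 1 0 0
0 1 1 1
0 0 0 0

After press 3 at (0,2):
1 0 1 1
0 1 0 1
0 0 0 0

After press 4 at (2,1):
1 0 1 1
0 0 0 1
1 1 1 0

After press 5 at (0,2):
1 1 0 0
0 0 1 1
1 1 1 0

After press 6 at (1,2):
1 1 1 0
0 1 0 0
1 1 0 0

After press 7 at (0,1):
0 0 0 0
0 0 0 0
1 1 0 0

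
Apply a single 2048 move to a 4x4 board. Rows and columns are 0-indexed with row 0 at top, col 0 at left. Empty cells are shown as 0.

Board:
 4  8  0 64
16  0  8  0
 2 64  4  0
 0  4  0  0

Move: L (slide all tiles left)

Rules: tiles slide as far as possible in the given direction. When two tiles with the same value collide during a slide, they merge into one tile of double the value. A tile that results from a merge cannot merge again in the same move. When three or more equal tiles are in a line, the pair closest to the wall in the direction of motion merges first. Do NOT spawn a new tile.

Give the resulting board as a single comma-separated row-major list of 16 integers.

Answer: 4, 8, 64, 0, 16, 8, 0, 0, 2, 64, 4, 0, 4, 0, 0, 0

Derivation:
Slide left:
row 0: [4, 8, 0, 64] -> [4, 8, 64, 0]
row 1: [16, 0, 8, 0] -> [16, 8, 0, 0]
row 2: [2, 64, 4, 0] -> [2, 64, 4, 0]
row 3: [0, 4, 0, 0] -> [4, 0, 0, 0]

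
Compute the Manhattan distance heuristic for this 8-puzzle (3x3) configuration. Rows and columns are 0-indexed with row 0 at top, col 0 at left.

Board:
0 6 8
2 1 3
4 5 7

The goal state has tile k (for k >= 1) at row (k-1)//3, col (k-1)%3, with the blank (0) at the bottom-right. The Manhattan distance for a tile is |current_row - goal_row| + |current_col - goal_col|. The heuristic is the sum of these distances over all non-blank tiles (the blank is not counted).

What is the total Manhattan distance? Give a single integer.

Tile 6: at (0,1), goal (1,2), distance |0-1|+|1-2| = 2
Tile 8: at (0,2), goal (2,1), distance |0-2|+|2-1| = 3
Tile 2: at (1,0), goal (0,1), distance |1-0|+|0-1| = 2
Tile 1: at (1,1), goal (0,0), distance |1-0|+|1-0| = 2
Tile 3: at (1,2), goal (0,2), distance |1-0|+|2-2| = 1
Tile 4: at (2,0), goal (1,0), distance |2-1|+|0-0| = 1
Tile 5: at (2,1), goal (1,1), distance |2-1|+|1-1| = 1
Tile 7: at (2,2), goal (2,0), distance |2-2|+|2-0| = 2
Sum: 2 + 3 + 2 + 2 + 1 + 1 + 1 + 2 = 14

Answer: 14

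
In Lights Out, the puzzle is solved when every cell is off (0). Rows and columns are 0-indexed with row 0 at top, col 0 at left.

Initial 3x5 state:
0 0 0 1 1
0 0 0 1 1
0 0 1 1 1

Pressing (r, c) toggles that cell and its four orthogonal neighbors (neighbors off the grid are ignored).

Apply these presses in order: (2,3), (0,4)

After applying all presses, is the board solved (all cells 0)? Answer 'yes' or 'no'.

Answer: yes

Derivation:
After press 1 at (2,3):
0 0 0 1 1
0 0 0 0 1
0 0 0 0 0

After press 2 at (0,4):
0 0 0 0 0
0 0 0 0 0
0 0 0 0 0

Lights still on: 0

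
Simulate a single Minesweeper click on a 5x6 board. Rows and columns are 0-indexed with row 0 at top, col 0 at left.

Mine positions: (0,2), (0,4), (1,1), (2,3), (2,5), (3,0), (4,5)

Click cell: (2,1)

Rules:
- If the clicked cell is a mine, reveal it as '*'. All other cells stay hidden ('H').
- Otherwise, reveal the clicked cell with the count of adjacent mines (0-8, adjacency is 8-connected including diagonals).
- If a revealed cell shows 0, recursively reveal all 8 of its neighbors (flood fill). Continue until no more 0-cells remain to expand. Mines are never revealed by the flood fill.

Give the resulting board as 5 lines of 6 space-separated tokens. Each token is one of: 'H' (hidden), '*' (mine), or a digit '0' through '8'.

H H H H H H
H H H H H H
H 2 H H H H
H H H H H H
H H H H H H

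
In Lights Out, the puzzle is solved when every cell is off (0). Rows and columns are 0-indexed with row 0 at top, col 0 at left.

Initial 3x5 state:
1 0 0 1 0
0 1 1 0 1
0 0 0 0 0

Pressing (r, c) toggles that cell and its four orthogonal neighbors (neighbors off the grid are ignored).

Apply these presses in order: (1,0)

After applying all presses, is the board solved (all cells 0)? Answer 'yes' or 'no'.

After press 1 at (1,0):
0 0 0 1 0
1 0 1 0 1
1 0 0 0 0

Lights still on: 5

Answer: no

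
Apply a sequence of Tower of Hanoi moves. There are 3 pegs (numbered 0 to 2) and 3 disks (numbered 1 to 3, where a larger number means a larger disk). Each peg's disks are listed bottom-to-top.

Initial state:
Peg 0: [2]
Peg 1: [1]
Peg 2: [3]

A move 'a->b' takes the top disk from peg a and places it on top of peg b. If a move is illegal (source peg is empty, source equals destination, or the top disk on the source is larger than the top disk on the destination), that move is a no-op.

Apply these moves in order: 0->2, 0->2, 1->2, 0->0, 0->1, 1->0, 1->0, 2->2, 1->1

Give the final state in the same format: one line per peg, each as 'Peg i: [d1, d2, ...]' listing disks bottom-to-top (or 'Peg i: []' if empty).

After move 1 (0->2):
Peg 0: []
Peg 1: [1]
Peg 2: [3, 2]

After move 2 (0->2):
Peg 0: []
Peg 1: [1]
Peg 2: [3, 2]

After move 3 (1->2):
Peg 0: []
Peg 1: []
Peg 2: [3, 2, 1]

After move 4 (0->0):
Peg 0: []
Peg 1: []
Peg 2: [3, 2, 1]

After move 5 (0->1):
Peg 0: []
Peg 1: []
Peg 2: [3, 2, 1]

After move 6 (1->0):
Peg 0: []
Peg 1: []
Peg 2: [3, 2, 1]

After move 7 (1->0):
Peg 0: []
Peg 1: []
Peg 2: [3, 2, 1]

After move 8 (2->2):
Peg 0: []
Peg 1: []
Peg 2: [3, 2, 1]

After move 9 (1->1):
Peg 0: []
Peg 1: []
Peg 2: [3, 2, 1]

Answer: Peg 0: []
Peg 1: []
Peg 2: [3, 2, 1]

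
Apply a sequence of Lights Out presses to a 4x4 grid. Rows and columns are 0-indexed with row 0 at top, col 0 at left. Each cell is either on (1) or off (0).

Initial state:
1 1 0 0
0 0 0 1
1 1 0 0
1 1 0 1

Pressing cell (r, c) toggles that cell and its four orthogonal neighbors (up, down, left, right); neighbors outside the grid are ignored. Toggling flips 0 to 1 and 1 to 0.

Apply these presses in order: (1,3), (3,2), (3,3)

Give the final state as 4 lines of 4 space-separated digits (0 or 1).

After press 1 at (1,3):
1 1 0 1
0 0 1 0
1 1 0 1
1 1 0 1

After press 2 at (3,2):
1 1 0 1
0 0 1 0
1 1 1 1
1 0 1 0

After press 3 at (3,3):
1 1 0 1
0 0 1 0
1 1 1 0
1 0 0 1

Answer: 1 1 0 1
0 0 1 0
1 1 1 0
1 0 0 1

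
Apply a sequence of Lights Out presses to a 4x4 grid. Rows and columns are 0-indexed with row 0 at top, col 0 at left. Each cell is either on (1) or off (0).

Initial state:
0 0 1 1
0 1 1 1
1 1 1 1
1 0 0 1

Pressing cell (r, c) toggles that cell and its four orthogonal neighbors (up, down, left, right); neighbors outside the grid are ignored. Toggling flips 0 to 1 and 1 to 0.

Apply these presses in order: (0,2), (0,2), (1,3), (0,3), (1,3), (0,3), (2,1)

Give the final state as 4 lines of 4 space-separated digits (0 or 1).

After press 1 at (0,2):
0 1 0 0
0 1 0 1
1 1 1 1
1 0 0 1

After press 2 at (0,2):
0 0 1 1
0 1 1 1
1 1 1 1
1 0 0 1

After press 3 at (1,3):
0 0 1 0
0 1 0 0
1 1 1 0
1 0 0 1

After press 4 at (0,3):
0 0 0 1
0 1 0 1
1 1 1 0
1 0 0 1

After press 5 at (1,3):
0 0 0 0
0 1 1 0
1 1 1 1
1 0 0 1

After press 6 at (0,3):
0 0 1 1
0 1 1 1
1 1 1 1
1 0 0 1

After press 7 at (2,1):
0 0 1 1
0 0 1 1
0 0 0 1
1 1 0 1

Answer: 0 0 1 1
0 0 1 1
0 0 0 1
1 1 0 1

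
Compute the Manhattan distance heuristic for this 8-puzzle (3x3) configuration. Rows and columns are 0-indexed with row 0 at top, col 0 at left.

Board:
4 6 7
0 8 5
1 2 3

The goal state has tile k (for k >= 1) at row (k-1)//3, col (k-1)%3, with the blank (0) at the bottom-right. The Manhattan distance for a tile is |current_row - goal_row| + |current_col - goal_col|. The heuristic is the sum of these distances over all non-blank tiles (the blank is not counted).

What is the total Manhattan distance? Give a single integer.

Tile 4: (0,0)->(1,0) = 1
Tile 6: (0,1)->(1,2) = 2
Tile 7: (0,2)->(2,0) = 4
Tile 8: (1,1)->(2,1) = 1
Tile 5: (1,2)->(1,1) = 1
Tile 1: (2,0)->(0,0) = 2
Tile 2: (2,1)->(0,1) = 2
Tile 3: (2,2)->(0,2) = 2
Sum: 1 + 2 + 4 + 1 + 1 + 2 + 2 + 2 = 15

Answer: 15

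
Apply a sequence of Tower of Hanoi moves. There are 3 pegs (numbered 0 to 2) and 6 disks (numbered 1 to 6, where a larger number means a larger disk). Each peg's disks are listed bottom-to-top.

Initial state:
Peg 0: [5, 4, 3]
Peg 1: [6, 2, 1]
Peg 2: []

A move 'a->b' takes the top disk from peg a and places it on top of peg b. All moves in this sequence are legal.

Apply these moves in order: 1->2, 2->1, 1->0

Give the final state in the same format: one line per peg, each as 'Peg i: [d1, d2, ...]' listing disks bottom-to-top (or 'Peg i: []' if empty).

Answer: Peg 0: [5, 4, 3, 1]
Peg 1: [6, 2]
Peg 2: []

Derivation:
After move 1 (1->2):
Peg 0: [5, 4, 3]
Peg 1: [6, 2]
Peg 2: [1]

After move 2 (2->1):
Peg 0: [5, 4, 3]
Peg 1: [6, 2, 1]
Peg 2: []

After move 3 (1->0):
Peg 0: [5, 4, 3, 1]
Peg 1: [6, 2]
Peg 2: []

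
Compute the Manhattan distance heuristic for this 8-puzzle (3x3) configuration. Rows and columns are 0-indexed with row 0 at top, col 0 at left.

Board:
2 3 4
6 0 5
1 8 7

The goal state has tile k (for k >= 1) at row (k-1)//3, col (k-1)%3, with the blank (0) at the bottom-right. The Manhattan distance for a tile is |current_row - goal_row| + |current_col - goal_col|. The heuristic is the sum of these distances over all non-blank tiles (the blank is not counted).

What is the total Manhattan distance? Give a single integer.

Tile 2: (0,0)->(0,1) = 1
Tile 3: (0,1)->(0,2) = 1
Tile 4: (0,2)->(1,0) = 3
Tile 6: (1,0)->(1,2) = 2
Tile 5: (1,2)->(1,1) = 1
Tile 1: (2,0)->(0,0) = 2
Tile 8: (2,1)->(2,1) = 0
Tile 7: (2,2)->(2,0) = 2
Sum: 1 + 1 + 3 + 2 + 1 + 2 + 0 + 2 = 12

Answer: 12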